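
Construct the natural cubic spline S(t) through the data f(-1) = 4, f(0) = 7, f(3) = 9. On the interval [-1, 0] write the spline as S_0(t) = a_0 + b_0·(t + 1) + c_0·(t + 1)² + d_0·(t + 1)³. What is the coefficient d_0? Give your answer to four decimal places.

-0.2917

With m_i denoting the second derivative at x_i, h_i = 1, 3, and Δ_i = (y_(i+1) − y_i)/h_i = 3, 2/3:
  1·m_0 + 8·m_1 + 3·m_2 = 6(Δ_1 - Δ_0) = -14
Natural end conditions: m_0 = m_2 = 0.
Forward elimination and back-substitution give m_0 = 0, m_1 = -7/4, m_2 = 0.
On [-1, 0], with S_0(t) = a_0 + b_0·(t + 1) + c_0·(t + 1)² + d_0·(t + 1)³: c_0 = m_0/2 = 0, d_0 = (m_1 - m_0)/(6h_0) = -7/24, b_0 = Δ_0 - h_0(2m_0 + m_1)/6 = 79/24.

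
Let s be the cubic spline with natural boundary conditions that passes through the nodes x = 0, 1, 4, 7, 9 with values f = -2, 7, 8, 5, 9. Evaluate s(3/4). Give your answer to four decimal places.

Put M_i = s'' at the i-th knot. Here h = (1, 3, 3, 2) and Δ = (9, 1/3, -1, 2), so the interior equations h_(i-1)·M_(i-1) + 2(h_(i-1)+h_i)·M_i + h_i·M_(i+1) = 6(Δ_i − Δ_(i-1)) read
  1·M_0 + 8·M_1 + 3·M_2 = 6(Δ_1 - Δ_0) = -52
  3·M_1 + 12·M_2 + 3·M_3 = 6(Δ_2 - Δ_1) = -8
  3·M_2 + 10·M_3 + 2·M_4 = 6(Δ_3 - Δ_2) = 18
Natural end conditions: M_0 = M_4 = 0.
Solving: M_0 = 0, M_1 = -895/133, M_2 = 244/399, M_3 = 215/133, M_4 = 0.
On [0, 1], s(x) = -2 + 8077/798·x + 0·x² - 895/798·x³.
With x = 3/4: s(3/4) = 12447/2432.

5.1180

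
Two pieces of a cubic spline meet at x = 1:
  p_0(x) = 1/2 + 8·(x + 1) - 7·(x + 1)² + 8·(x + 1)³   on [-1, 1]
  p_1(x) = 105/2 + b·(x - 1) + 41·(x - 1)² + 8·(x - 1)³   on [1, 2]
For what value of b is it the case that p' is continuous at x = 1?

76

p_0'(x) = 8 - 14·(x + 1) + 24·(x + 1)², so p_0'(1) = 76. On the right, p_1'(1) = b, so b = 76.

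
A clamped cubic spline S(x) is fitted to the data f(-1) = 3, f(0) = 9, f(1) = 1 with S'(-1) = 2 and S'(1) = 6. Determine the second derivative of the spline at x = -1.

35

Write M_i for S''(x_i). With h_i = 1, 1 and divided differences Δ_i = 6, -8, the continuity of S' gives the tridiagonal system
  1·M_0 + 4·M_1 + 1·M_2 = 6(Δ_1 - Δ_0) = -84
Clamped end conditions give two more equations: 2h_0·M_0 + h_0·M_1 = 6(Δ_0 - S'(-1)) = 24 and h_1·M_1 + 2h_1·M_2 = 6(S'(1) - Δ_1) = 84.
Solving: M_0 = 35, M_1 = -46, M_2 = 65.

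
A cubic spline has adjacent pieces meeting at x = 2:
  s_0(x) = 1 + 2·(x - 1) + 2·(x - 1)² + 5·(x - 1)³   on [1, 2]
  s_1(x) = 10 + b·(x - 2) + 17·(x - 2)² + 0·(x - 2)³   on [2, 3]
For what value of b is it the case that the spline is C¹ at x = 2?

21

s_0'(x) = 2 + 4·(x - 1) + 15·(x - 1)², so s_0'(2) = 21. On the right, s_1'(2) = b, so b = 21.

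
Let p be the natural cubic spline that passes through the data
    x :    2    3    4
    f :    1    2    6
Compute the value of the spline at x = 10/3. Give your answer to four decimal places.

3.0556

With σ_i denoting the second derivative at x_i, h_i = 1, 1, and Δ_i = (y_(i+1) − y_i)/h_i = 1, 4:
  1·σ_0 + 4·σ_1 + 1·σ_2 = 6(Δ_1 - Δ_0) = 18
Natural end conditions: σ_0 = σ_2 = 0.
Solving the tridiagonal system: σ_0 = 0, σ_1 = 9/2, σ_2 = 0.
On [3, 4], p(x) = 2 + 5/2·(x - 3) + 9/4·(x - 3)² - 3/4·(x - 3)³.
With (x - 3) = 1/3: p(10/3) = 55/18.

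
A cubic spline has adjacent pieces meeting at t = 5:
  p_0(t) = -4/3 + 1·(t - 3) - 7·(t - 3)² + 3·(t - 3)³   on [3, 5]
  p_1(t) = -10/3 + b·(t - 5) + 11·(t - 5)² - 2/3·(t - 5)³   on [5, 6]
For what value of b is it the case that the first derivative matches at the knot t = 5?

p_0'(t) = 1 - 14·(t - 3) + 9·(t - 3)², so p_0'(5) = 9. On the right, p_1'(5) = b, so b = 9.

9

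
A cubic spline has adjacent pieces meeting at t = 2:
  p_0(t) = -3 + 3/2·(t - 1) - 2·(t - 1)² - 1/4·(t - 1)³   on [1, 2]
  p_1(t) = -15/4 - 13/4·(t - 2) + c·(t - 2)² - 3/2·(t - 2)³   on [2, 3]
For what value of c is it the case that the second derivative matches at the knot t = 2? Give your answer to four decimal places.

-2.7500

p_0''(t) = -4 - 3/2·(t - 1), so p_0''(2) = -11/2. On the right, p_1''(2) = 2c, so c = -11/4.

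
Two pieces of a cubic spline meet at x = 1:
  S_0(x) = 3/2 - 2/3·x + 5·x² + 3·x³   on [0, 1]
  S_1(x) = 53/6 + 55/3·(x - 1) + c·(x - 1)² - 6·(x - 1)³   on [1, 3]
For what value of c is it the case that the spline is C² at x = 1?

S_0''(x) = 10 + 18·x, so S_0''(1) = 28. On the right, S_1''(1) = 2c, so c = 14.

14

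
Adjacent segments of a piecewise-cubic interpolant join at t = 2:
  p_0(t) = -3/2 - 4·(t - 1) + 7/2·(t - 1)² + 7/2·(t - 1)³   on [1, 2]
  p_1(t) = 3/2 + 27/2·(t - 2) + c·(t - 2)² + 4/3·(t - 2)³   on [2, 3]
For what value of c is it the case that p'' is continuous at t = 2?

14

p_0''(t) = 7 + 21·(t - 1), so p_0''(2) = 28. On the right, p_1''(2) = 2c, so c = 14.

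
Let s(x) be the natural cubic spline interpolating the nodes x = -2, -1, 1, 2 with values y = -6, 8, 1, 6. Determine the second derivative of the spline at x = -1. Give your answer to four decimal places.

With σ_i denoting the second derivative at x_i, h_i = 1, 2, 1, and Δ_i = (y_(i+1) − y_i)/h_i = 14, -7/2, 5:
  1·σ_0 + 6·σ_1 + 2·σ_2 = 6(Δ_1 - Δ_0) = -105
  2·σ_1 + 6·σ_2 + 1·σ_3 = 6(Δ_2 - Δ_1) = 51
Natural end conditions: σ_0 = σ_3 = 0.
Forward elimination and back-substitution give σ_0 = 0, σ_1 = -183/8, σ_2 = 129/8, σ_3 = 0.

-22.8750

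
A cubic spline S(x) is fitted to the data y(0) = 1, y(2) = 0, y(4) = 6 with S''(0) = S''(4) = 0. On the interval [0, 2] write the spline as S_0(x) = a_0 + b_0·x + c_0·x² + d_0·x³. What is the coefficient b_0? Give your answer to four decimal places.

Let M_i = S''(x_i). Step sizes h_i = 2, 2; slopes of the chords Δ_i = (y_(i+1) - y_i)/h_i = -1/2, 3.
  2·M_0 + 8·M_1 + 2·M_2 = 6(Δ_1 - Δ_0) = 21
Natural end conditions: M_0 = M_2 = 0.
Hence M_0 = 0, M_1 = 21/8, M_2 = 0.
On [0, 2], with S_0(x) = a_0 + b_0·x + c_0·x² + d_0·x³: c_0 = M_0/2 = 0, d_0 = (M_1 - M_0)/(6h_0) = 7/32, b_0 = Δ_0 - h_0(2M_0 + M_1)/6 = -11/8.

-1.3750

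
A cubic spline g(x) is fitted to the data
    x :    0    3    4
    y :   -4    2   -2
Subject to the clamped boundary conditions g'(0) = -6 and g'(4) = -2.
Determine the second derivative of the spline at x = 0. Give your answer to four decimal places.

13.5000

Write σ_i for g''(x_i). With h_i = 3, 1 and divided differences Δ_i = 2, -4, the continuity of g' gives the tridiagonal system
  3·σ_0 + 8·σ_1 + 1·σ_2 = 6(Δ_1 - Δ_0) = -36
Clamped end conditions give two more equations: 2h_0·σ_0 + h_0·σ_1 = 6(Δ_0 - g'(0)) = 48 and h_1·σ_1 + 2h_1·σ_2 = 6(g'(4) - Δ_1) = 12.
Forward elimination and back-substitution give σ_0 = 27/2, σ_1 = -11, σ_2 = 23/2.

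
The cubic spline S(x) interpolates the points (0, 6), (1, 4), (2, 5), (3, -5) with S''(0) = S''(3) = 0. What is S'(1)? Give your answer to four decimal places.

With σ_i denoting the second derivative at x_i, h_i = 1, 1, 1, and Δ_i = (y_(i+1) − y_i)/h_i = -2, 1, -10:
  1·σ_0 + 4·σ_1 + 1·σ_2 = 6(Δ_1 - Δ_0) = 18
  1·σ_1 + 4·σ_2 + 1·σ_3 = 6(Δ_2 - Δ_1) = -66
Natural end conditions: σ_0 = σ_3 = 0.
Hence σ_0 = 0, σ_1 = 46/5, σ_2 = -94/5, σ_3 = 0.
On [1, 2], S'(x) = b_1 + 2c_1·(x - 1) + 3d_1·(x - 1)² with b_1 = Δ_1 - h_1(2σ_1 + σ_2)/6 = 16/15, c_1 = σ_1/2 = 23/5, d_1 = (σ_2 - σ_1)/(6h_1) = -14/3. So S'(1) = 16/15.

1.0667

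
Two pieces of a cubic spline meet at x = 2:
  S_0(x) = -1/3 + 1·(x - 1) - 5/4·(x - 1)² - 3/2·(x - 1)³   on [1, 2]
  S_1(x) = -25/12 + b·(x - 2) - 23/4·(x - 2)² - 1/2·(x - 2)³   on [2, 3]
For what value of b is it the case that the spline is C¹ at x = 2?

S_0'(x) = 1 - 5/2·(x - 1) - 9/2·(x - 1)², so S_0'(2) = -6. On the right, S_1'(2) = b, so b = -6.

-6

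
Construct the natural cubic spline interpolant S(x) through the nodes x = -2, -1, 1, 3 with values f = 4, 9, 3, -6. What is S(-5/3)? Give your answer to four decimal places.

Write M_i for S''(x_i). With h_i = 1, 2, 2 and divided differences Δ_i = 5, -3, -9/2, the continuity of S' gives the tridiagonal system
  1·M_0 + 6·M_1 + 2·M_2 = 6(Δ_1 - Δ_0) = -48
  2·M_1 + 8·M_2 + 2·M_3 = 6(Δ_2 - Δ_1) = -9
Natural end conditions: M_0 = M_3 = 0.
Forward elimination and back-substitution give M_0 = 0, M_1 = -183/22, M_2 = 21/22, M_3 = 0.
On [-2, -1], S(x) = 4 + 281/44·(x + 2) + 0·(x + 2)² - 61/44·(x + 2)³.
With (x + 2) = 1/3: S(-5/3) = 1805/297.

6.0774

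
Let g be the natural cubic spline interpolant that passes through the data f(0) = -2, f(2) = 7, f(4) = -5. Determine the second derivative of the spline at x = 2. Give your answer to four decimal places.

-7.8750

Put M_i = g'' at the i-th knot. Here h = (2, 2) and Δ = (9/2, -6), so the interior equations h_(i-1)·M_(i-1) + 2(h_(i-1)+h_i)·M_i + h_i·M_(i+1) = 6(Δ_i − Δ_(i-1)) read
  2·M_0 + 8·M_1 + 2·M_2 = 6(Δ_1 - Δ_0) = -63
Natural end conditions: M_0 = M_2 = 0.
Forward elimination and back-substitution give M_0 = 0, M_1 = -63/8, M_2 = 0.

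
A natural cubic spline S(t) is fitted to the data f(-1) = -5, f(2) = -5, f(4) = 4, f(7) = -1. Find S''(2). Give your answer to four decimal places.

3.5833

Let m_i = S''(x_i). Step sizes h_i = 3, 2, 3; slopes of the chords Δ_i = (y_(i+1) - y_i)/h_i = 0, 9/2, -5/3.
  3·m_0 + 10·m_1 + 2·m_2 = 6(Δ_1 - Δ_0) = 27
  2·m_1 + 10·m_2 + 3·m_3 = 6(Δ_2 - Δ_1) = -37
Natural end conditions: m_0 = m_3 = 0.
Forward elimination and back-substitution give m_0 = 0, m_1 = 43/12, m_2 = -53/12, m_3 = 0.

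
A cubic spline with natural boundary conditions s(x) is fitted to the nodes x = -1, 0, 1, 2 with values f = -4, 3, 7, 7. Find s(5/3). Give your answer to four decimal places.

Let m_i = s''(x_i). Step sizes h_i = 1, 1, 1; slopes of the chords Δ_i = (y_(i+1) - y_i)/h_i = 7, 4, 0.
  1·m_0 + 4·m_1 + 1·m_2 = 6(Δ_1 - Δ_0) = -18
  1·m_1 + 4·m_2 + 1·m_3 = 6(Δ_2 - Δ_1) = -24
Natural end conditions: m_0 = m_3 = 0.
Hence m_0 = 0, m_1 = -16/5, m_2 = -26/5, m_3 = 0.
On [1, 2], s(x) = 7 + 26/15·(x - 1) - 13/5·(x - 1)² + 13/15·(x - 1)³.
With (x - 1) = 2/3: s(5/3) = 2939/405.

7.2568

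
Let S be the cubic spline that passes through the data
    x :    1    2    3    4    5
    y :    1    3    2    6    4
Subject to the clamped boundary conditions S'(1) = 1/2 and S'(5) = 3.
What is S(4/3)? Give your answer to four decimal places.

Put m_i = S'' at the i-th knot. Here h = (1, 1, 1, 1) and Δ = (2, -1, 4, -2), so the interior equations h_(i-1)·m_(i-1) + 2(h_(i-1)+h_i)·m_i + h_i·m_(i+1) = 6(Δ_i − Δ_(i-1)) read
  1·m_0 + 4·m_1 + 1·m_2 = 6(Δ_1 - Δ_0) = -18
  1·m_1 + 4·m_2 + 1·m_3 = 6(Δ_2 - Δ_1) = 30
  1·m_2 + 4·m_3 + 1·m_4 = 6(Δ_3 - Δ_2) = -36
Clamped end conditions give two more equations: 2h_0·m_0 + h_0·m_1 = 6(Δ_0 - S'(1)) = 9 and h_3·m_3 + 2h_3·m_4 = 6(S'(5) - Δ_3) = 30.
Hence m_0 = 551/56, m_1 = -299/28, m_2 = 119/8, m_3 = -527/28, m_4 = 1367/56.
On [1, 2], S(x) = 1 + 1/2·(x - 1) + 551/112·(x - 1)² - 383/112·(x - 1)³.
With (x - 1) = 1/3: S(4/3) = 2399/1512.

1.5866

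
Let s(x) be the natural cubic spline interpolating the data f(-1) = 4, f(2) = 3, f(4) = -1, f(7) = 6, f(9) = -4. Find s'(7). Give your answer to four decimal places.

Put M_i = s'' at the i-th knot. Here h = (3, 2, 3, 2) and Δ = (-1/3, -2, 7/3, -5), so the interior equations h_(i-1)·M_(i-1) + 2(h_(i-1)+h_i)·M_i + h_i·M_(i+1) = 6(Δ_i − Δ_(i-1)) read
  3·M_0 + 10·M_1 + 2·M_2 = 6(Δ_1 - Δ_0) = -10
  2·M_1 + 10·M_2 + 3·M_3 = 6(Δ_2 - Δ_1) = 26
  3·M_2 + 10·M_3 + 2·M_4 = 6(Δ_3 - Δ_2) = -44
Natural end conditions: M_0 = M_4 = 0.
Forward elimination and back-substitution give M_0 = 0, M_1 = -847/435, M_2 = 412/87, M_3 = -844/145, M_4 = 0.
On [7, 9], s'(x) = b_3 + 2c_3·(x - 7) + 3d_3·(x - 7)² with b_3 = Δ_3 - h_3(2M_3 + M_4)/6 = -487/435, c_3 = M_3/2 = -422/145, d_3 = (M_4 - M_3)/(6h_3) = 211/435. So s'(7) = -487/435.

-1.1195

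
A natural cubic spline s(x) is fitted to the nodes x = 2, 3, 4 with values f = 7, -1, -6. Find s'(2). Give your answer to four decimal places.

-8.7500

Let σ_i = s''(x_i). Step sizes h_i = 1, 1; slopes of the chords Δ_i = (y_(i+1) - y_i)/h_i = -8, -5.
  1·σ_0 + 4·σ_1 + 1·σ_2 = 6(Δ_1 - Δ_0) = 18
Natural end conditions: σ_0 = σ_2 = 0.
Forward elimination and back-substitution give σ_0 = 0, σ_1 = 9/2, σ_2 = 0.
On [2, 3], s'(x) = b_0 + 2c_0·(x - 2) + 3d_0·(x - 2)² with b_0 = Δ_0 - h_0(2σ_0 + σ_1)/6 = -35/4, c_0 = σ_0/2 = 0, d_0 = (σ_1 - σ_0)/(6h_0) = 3/4. So s'(2) = -35/4.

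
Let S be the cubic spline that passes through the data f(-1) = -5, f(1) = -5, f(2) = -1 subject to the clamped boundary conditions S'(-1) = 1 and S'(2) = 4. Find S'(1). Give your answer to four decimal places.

2.5000

With M_i denoting the second derivative at x_i, h_i = 2, 1, and Δ_i = (y_(i+1) − y_i)/h_i = 0, 4:
  2·M_0 + 6·M_1 + 1·M_2 = 6(Δ_1 - Δ_0) = 24
Clamped end conditions give two more equations: 2h_0·M_0 + h_0·M_1 = 6(Δ_0 - S'(-1)) = -6 and h_1·M_1 + 2h_1·M_2 = 6(S'(2) - Δ_1) = 0.
Solving the tridiagonal system: M_0 = -9/2, M_1 = 6, M_2 = -3.
On [1, 2], S'(x) = b_1 + 2c_1·(x - 1) + 3d_1·(x - 1)² with b_1 = Δ_1 - h_1(2M_1 + M_2)/6 = 5/2, c_1 = M_1/2 = 3, d_1 = (M_2 - M_1)/(6h_1) = -3/2. So S'(1) = 5/2.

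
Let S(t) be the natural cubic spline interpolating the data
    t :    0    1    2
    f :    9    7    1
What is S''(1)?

Put M_i = S'' at the i-th knot. Here h = (1, 1) and Δ = (-2, -6), so the interior equations h_(i-1)·M_(i-1) + 2(h_(i-1)+h_i)·M_i + h_i·M_(i+1) = 6(Δ_i − Δ_(i-1)) read
  1·M_0 + 4·M_1 + 1·M_2 = 6(Δ_1 - Δ_0) = -24
Natural end conditions: M_0 = M_2 = 0.
Solving: M_0 = 0, M_1 = -6, M_2 = 0.

-6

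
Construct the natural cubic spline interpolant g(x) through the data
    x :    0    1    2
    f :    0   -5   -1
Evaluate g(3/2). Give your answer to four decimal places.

-3.8438

Write σ_i for g''(x_i). With h_i = 1, 1 and divided differences Δ_i = -5, 4, the continuity of g' gives the tridiagonal system
  1·σ_0 + 4·σ_1 + 1·σ_2 = 6(Δ_1 - Δ_0) = 54
Natural end conditions: σ_0 = σ_2 = 0.
Forward elimination and back-substitution give σ_0 = 0, σ_1 = 27/2, σ_2 = 0.
On [1, 2], g(x) = -5 - 1/2·(x - 1) + 27/4·(x - 1)² - 9/4·(x - 1)³.
With (x - 1) = 1/2: g(3/2) = -123/32.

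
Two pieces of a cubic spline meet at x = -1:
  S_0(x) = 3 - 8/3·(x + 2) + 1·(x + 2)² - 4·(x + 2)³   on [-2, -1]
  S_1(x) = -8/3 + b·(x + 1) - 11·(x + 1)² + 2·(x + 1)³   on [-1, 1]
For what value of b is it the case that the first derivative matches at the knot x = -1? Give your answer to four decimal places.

-12.6667

S_0'(x) = -8/3 + 2·(x + 2) - 12·(x + 2)², so S_0'(-1) = -38/3. On the right, S_1'(-1) = b, so b = -38/3.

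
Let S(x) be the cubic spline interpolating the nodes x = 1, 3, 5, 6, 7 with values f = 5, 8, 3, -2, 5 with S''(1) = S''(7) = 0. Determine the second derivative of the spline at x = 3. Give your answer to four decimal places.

Put M_i = S'' at the i-th knot. Here h = (2, 2, 1, 1) and Δ = (3/2, -5/2, -5, 7), so the interior equations h_(i-1)·M_(i-1) + 2(h_(i-1)+h_i)·M_i + h_i·M_(i+1) = 6(Δ_i − Δ_(i-1)) read
  2·M_0 + 8·M_1 + 2·M_2 = 6(Δ_1 - Δ_0) = -24
  2·M_1 + 6·M_2 + 1·M_3 = 6(Δ_2 - Δ_1) = -15
  1·M_2 + 4·M_3 + 1·M_4 = 6(Δ_3 - Δ_2) = 72
Natural end conditions: M_0 = M_4 = 0.
Solving the tridiagonal system: M_0 = 0, M_1 = -12/7, M_2 = -36/7, M_3 = 135/7, M_4 = 0.

-1.7143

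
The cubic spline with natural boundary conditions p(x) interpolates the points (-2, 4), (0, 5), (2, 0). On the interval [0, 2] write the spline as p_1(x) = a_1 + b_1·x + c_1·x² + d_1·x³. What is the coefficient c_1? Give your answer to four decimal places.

-1.1250

With M_i denoting the second derivative at x_i, h_i = 2, 2, and Δ_i = (y_(i+1) − y_i)/h_i = 1/2, -5/2:
  2·M_0 + 8·M_1 + 2·M_2 = 6(Δ_1 - Δ_0) = -18
Natural end conditions: M_0 = M_2 = 0.
Hence M_0 = 0, M_1 = -9/4, M_2 = 0.
On [0, 2], with p_1(x) = a_1 + b_1·x + c_1·x² + d_1·x³: c_1 = M_1/2 = -9/8, d_1 = (M_2 - M_1)/(6h_1) = 3/16, b_1 = Δ_1 - h_1(2M_1 + M_2)/6 = -1.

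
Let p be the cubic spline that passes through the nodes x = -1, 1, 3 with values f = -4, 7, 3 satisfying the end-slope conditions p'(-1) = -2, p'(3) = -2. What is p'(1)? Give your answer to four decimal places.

3.6250

Let M_i = p''(x_i). Step sizes h_i = 2, 2; slopes of the chords Δ_i = (y_(i+1) - y_i)/h_i = 11/2, -2.
  2·M_0 + 8·M_1 + 2·M_2 = 6(Δ_1 - Δ_0) = -45
Clamped end conditions give two more equations: 2h_0·M_0 + h_0·M_1 = 6(Δ_0 - p'(-1)) = 45 and h_1·M_1 + 2h_1·M_2 = 6(p'(3) - Δ_1) = 0.
Hence M_0 = 135/8, M_1 = -45/4, M_2 = 45/8.
On [1, 3], p'(x) = b_1 + 2c_1·(x - 1) + 3d_1·(x - 1)² with b_1 = Δ_1 - h_1(2M_1 + M_2)/6 = 29/8, c_1 = M_1/2 = -45/8, d_1 = (M_2 - M_1)/(6h_1) = 45/32. So p'(1) = 29/8.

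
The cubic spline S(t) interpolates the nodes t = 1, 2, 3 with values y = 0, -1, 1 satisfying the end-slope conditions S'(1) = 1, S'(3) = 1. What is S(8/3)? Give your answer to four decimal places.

0.3519

Let M_i = S''(x_i). Step sizes h_i = 1, 1; slopes of the chords Δ_i = (y_(i+1) - y_i)/h_i = -1, 2.
  1·M_0 + 4·M_1 + 1·M_2 = 6(Δ_1 - Δ_0) = 18
Clamped end conditions give two more equations: 2h_0·M_0 + h_0·M_1 = 6(Δ_0 - S'(1)) = -12 and h_1·M_1 + 2h_1·M_2 = 6(S'(3) - Δ_1) = -6.
Solving: M_0 = -21/2, M_1 = 9, M_2 = -15/2.
On [2, 3], S(t) = -1 + 1/4·(t - 2) + 9/2·(t - 2)² - 11/4·(t - 2)³.
With (t - 2) = 2/3: S(8/3) = 19/54.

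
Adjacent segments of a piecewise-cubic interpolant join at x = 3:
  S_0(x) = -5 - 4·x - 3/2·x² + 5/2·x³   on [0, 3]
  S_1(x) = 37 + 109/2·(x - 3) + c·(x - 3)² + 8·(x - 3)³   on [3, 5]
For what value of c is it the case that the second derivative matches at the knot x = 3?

21

S_0''(x) = -3 + 15·x, so S_0''(3) = 42. On the right, S_1''(3) = 2c, so c = 21.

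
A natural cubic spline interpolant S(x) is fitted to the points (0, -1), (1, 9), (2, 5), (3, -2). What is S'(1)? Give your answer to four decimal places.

With M_i denoting the second derivative at x_i, h_i = 1, 1, 1, and Δ_i = (y_(i+1) − y_i)/h_i = 10, -4, -7:
  1·M_0 + 4·M_1 + 1·M_2 = 6(Δ_1 - Δ_0) = -84
  1·M_1 + 4·M_2 + 1·M_3 = 6(Δ_2 - Δ_1) = -18
Natural end conditions: M_0 = M_3 = 0.
Hence M_0 = 0, M_1 = -106/5, M_2 = 4/5, M_3 = 0.
On [1, 2], S'(x) = b_1 + 2c_1·(x - 1) + 3d_1·(x - 1)² with b_1 = Δ_1 - h_1(2M_1 + M_2)/6 = 44/15, c_1 = M_1/2 = -53/5, d_1 = (M_2 - M_1)/(6h_1) = 11/3. So S'(1) = 44/15.

2.9333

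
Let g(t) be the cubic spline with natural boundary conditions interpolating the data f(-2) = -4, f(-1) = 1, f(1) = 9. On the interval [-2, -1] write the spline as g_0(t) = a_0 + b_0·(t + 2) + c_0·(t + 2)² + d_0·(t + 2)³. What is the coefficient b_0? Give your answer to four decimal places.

5.1667

Write m_i for g''(x_i). With h_i = 1, 2 and divided differences Δ_i = 5, 4, the continuity of g' gives the tridiagonal system
  1·m_0 + 6·m_1 + 2·m_2 = 6(Δ_1 - Δ_0) = -6
Natural end conditions: m_0 = m_2 = 0.
Solving the tridiagonal system: m_0 = 0, m_1 = -1, m_2 = 0.
On [-2, -1], with g_0(t) = a_0 + b_0·(t + 2) + c_0·(t + 2)² + d_0·(t + 2)³: c_0 = m_0/2 = 0, d_0 = (m_1 - m_0)/(6h_0) = -1/6, b_0 = Δ_0 - h_0(2m_0 + m_1)/6 = 31/6.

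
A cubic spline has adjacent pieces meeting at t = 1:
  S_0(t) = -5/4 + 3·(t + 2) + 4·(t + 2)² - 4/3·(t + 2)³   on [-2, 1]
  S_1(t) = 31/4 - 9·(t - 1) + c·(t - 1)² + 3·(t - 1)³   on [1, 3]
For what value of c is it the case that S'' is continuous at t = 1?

S_0''(t) = 8 - 8·(t + 2), so S_0''(1) = -16. On the right, S_1''(1) = 2c, so c = -8.

-8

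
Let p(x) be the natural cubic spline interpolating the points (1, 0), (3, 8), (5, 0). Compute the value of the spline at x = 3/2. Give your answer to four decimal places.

2.9375

Let M_i = p''(x_i). Step sizes h_i = 2, 2; slopes of the chords Δ_i = (y_(i+1) - y_i)/h_i = 4, -4.
  2·M_0 + 8·M_1 + 2·M_2 = 6(Δ_1 - Δ_0) = -48
Natural end conditions: M_0 = M_2 = 0.
Forward elimination and back-substitution give M_0 = 0, M_1 = -6, M_2 = 0.
On [1, 3], p(x) = 0 + 6·(x - 1) + 0·(x - 1)² - 1/2·(x - 1)³.
With (x - 1) = 1/2: p(3/2) = 47/16.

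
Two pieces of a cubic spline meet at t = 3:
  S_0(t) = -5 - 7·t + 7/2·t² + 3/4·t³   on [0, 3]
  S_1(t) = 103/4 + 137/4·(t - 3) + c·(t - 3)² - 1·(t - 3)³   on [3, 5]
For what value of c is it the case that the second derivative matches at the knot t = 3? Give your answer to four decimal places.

10.2500

S_0''(t) = 7 + 9/2·t, so S_0''(3) = 41/2. On the right, S_1''(3) = 2c, so c = 41/4.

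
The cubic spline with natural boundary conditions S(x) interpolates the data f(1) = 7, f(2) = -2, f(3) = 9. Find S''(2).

Let σ_i = S''(x_i). Step sizes h_i = 1, 1; slopes of the chords Δ_i = (y_(i+1) - y_i)/h_i = -9, 11.
  1·σ_0 + 4·σ_1 + 1·σ_2 = 6(Δ_1 - Δ_0) = 120
Natural end conditions: σ_0 = σ_2 = 0.
Solving: σ_0 = 0, σ_1 = 30, σ_2 = 0.

30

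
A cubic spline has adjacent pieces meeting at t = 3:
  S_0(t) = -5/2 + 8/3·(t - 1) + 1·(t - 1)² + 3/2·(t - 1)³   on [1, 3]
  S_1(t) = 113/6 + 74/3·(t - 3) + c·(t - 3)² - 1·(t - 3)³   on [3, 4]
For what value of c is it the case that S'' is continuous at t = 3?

S_0''(t) = 2 + 9·(t - 1), so S_0''(3) = 20. On the right, S_1''(3) = 2c, so c = 10.

10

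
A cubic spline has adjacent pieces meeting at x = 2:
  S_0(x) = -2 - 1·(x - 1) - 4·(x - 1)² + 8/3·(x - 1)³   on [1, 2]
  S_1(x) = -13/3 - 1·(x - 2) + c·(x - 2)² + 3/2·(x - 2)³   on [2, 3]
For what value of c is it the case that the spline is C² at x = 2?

S_0''(x) = -8 + 16·(x - 1), so S_0''(2) = 8. On the right, S_1''(2) = 2c, so c = 4.

4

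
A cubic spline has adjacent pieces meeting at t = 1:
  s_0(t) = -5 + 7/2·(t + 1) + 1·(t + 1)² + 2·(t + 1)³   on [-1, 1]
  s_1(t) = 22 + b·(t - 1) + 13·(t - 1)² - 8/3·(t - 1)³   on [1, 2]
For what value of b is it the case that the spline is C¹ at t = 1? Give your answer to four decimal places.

s_0'(t) = 7/2 + 2·(t + 1) + 6·(t + 1)², so s_0'(1) = 63/2. On the right, s_1'(1) = b, so b = 63/2.

31.5000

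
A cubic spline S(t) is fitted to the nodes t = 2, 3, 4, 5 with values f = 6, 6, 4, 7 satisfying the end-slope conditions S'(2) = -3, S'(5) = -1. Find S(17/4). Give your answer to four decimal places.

4.6938

Let m_i = S''(x_i). Step sizes h_i = 1, 1, 1; slopes of the chords Δ_i = (y_(i+1) - y_i)/h_i = 0, -2, 3.
  1·m_0 + 4·m_1 + 1·m_2 = 6(Δ_1 - Δ_0) = -12
  1·m_1 + 4·m_2 + 1·m_3 = 6(Δ_2 - Δ_1) = 30
Clamped end conditions give two more equations: 2h_0·m_0 + h_0·m_1 = 6(Δ_0 - S'(2)) = 18 and h_2·m_2 + 2h_2·m_3 = 6(S'(5) - Δ_2) = -24.
Solving the tridiagonal system: m_0 = 212/15, m_1 = -154/15, m_2 = 224/15, m_3 = -292/15.
On [4, 5], S(t) = 4 + 19/15·(t - 4) + 112/15·(t - 4)² - 86/15·(t - 4)³.
With (t - 4) = 1/4: S(17/4) = 751/160.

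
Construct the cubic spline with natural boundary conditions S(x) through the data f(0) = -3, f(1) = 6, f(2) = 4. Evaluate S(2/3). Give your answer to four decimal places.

Write m_i for S''(x_i). With h_i = 1, 1 and divided differences Δ_i = 9, -2, the continuity of S' gives the tridiagonal system
  1·m_0 + 4·m_1 + 1·m_2 = 6(Δ_1 - Δ_0) = -66
Natural end conditions: m_0 = m_2 = 0.
Solving the tridiagonal system: m_0 = 0, m_1 = -33/2, m_2 = 0.
On [0, 1], S(x) = -3 + 47/4·x + 0·x² - 11/4·x³.
With x = 2/3: S(2/3) = 217/54.

4.0185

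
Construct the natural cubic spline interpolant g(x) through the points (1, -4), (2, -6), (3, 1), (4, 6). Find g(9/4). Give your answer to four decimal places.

-4.8156

Put M_i = g'' at the i-th knot. Here h = (1, 1, 1) and Δ = (-2, 7, 5), so the interior equations h_(i-1)·M_(i-1) + 2(h_(i-1)+h_i)·M_i + h_i·M_(i+1) = 6(Δ_i − Δ_(i-1)) read
  1·M_0 + 4·M_1 + 1·M_2 = 6(Δ_1 - Δ_0) = 54
  1·M_1 + 4·M_2 + 1·M_3 = 6(Δ_2 - Δ_1) = -12
Natural end conditions: M_0 = M_3 = 0.
Forward elimination and back-substitution give M_0 = 0, M_1 = 76/5, M_2 = -34/5, M_3 = 0.
On [2, 3], g(x) = -6 + 46/15·(x - 2) + 38/5·(x - 2)² - 11/3·(x - 2)³.
With (x - 2) = 1/4: g(9/4) = -1541/320.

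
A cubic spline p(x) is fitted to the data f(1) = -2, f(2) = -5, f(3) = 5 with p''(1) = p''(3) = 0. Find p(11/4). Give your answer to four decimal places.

With M_i denoting the second derivative at x_i, h_i = 1, 1, and Δ_i = (y_(i+1) − y_i)/h_i = -3, 10:
  1·M_0 + 4·M_1 + 1·M_2 = 6(Δ_1 - Δ_0) = 78
Natural end conditions: M_0 = M_2 = 0.
Hence M_0 = 0, M_1 = 39/2, M_2 = 0.
On [2, 3], p(x) = -5 + 7/2·(x - 2) + 39/4·(x - 2)² - 13/4·(x - 2)³.
With (x - 2) = 3/4: p(11/4) = 445/256.

1.7383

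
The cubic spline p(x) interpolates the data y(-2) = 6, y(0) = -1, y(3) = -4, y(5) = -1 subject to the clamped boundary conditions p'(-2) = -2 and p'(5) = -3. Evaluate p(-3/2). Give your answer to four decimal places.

With m_i denoting the second derivative at x_i, h_i = 2, 3, 2, and Δ_i = (y_(i+1) − y_i)/h_i = -7/2, -1, 3/2:
  2·m_0 + 10·m_1 + 3·m_2 = 6(Δ_1 - Δ_0) = 15
  3·m_1 + 10·m_2 + 2·m_3 = 6(Δ_2 - Δ_1) = 15
Clamped end conditions give two more equations: 2h_0·m_0 + h_0·m_1 = 6(Δ_0 - p'(-2)) = -9 and h_2·m_2 + 2h_2·m_3 = 6(p'(5) - Δ_2) = -27.
Forward elimination and back-substitution give m_0 = -23/8, m_1 = 5/4, m_2 = 11/4, m_3 = -65/8.
On [-2, 0], p(x) = 6 - 2·(x + 2) - 23/16·(x + 2)² + 11/32·(x + 2)³.
With (x + 2) = 1/2: p(-3/2) = 1199/256.

4.6836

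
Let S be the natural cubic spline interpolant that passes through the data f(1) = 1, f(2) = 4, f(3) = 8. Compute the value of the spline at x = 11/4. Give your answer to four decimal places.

6.9414

Let M_i = S''(x_i). Step sizes h_i = 1, 1; slopes of the chords Δ_i = (y_(i+1) - y_i)/h_i = 3, 4.
  1·M_0 + 4·M_1 + 1·M_2 = 6(Δ_1 - Δ_0) = 6
Natural end conditions: M_0 = M_2 = 0.
Solving: M_0 = 0, M_1 = 3/2, M_2 = 0.
On [2, 3], S(x) = 4 + 7/2·(x - 2) + 3/4·(x - 2)² - 1/4·(x - 2)³.
With (x - 2) = 3/4: S(11/4) = 1777/256.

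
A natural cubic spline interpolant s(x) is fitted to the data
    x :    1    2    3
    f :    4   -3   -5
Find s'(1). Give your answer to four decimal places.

-8.2500

Put σ_i = s'' at the i-th knot. Here h = (1, 1) and Δ = (-7, -2), so the interior equations h_(i-1)·σ_(i-1) + 2(h_(i-1)+h_i)·σ_i + h_i·σ_(i+1) = 6(Δ_i − Δ_(i-1)) read
  1·σ_0 + 4·σ_1 + 1·σ_2 = 6(Δ_1 - Δ_0) = 30
Natural end conditions: σ_0 = σ_2 = 0.
Solving: σ_0 = 0, σ_1 = 15/2, σ_2 = 0.
On [1, 2], s'(x) = b_0 + 2c_0·(x - 1) + 3d_0·(x - 1)² with b_0 = Δ_0 - h_0(2σ_0 + σ_1)/6 = -33/4, c_0 = σ_0/2 = 0, d_0 = (σ_1 - σ_0)/(6h_0) = 5/4. So s'(1) = -33/4.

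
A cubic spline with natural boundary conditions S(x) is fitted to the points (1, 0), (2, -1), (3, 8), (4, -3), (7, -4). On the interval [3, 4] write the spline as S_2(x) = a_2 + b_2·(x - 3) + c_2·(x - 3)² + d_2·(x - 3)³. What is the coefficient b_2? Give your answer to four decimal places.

With σ_i denoting the second derivative at x_i, h_i = 1, 1, 1, 3, and Δ_i = (y_(i+1) − y_i)/h_i = -1, 9, -11, -1/3:
  1·σ_0 + 4·σ_1 + 1·σ_2 = 6(Δ_1 - Δ_0) = 60
  1·σ_1 + 4·σ_2 + 1·σ_3 = 6(Δ_2 - Δ_1) = -120
  1·σ_2 + 8·σ_3 + 3·σ_4 = 6(Δ_3 - Δ_2) = 64
Natural end conditions: σ_0 = σ_4 = 0.
Forward elimination and back-substitution give σ_0 = 0, σ_1 = 721/29, σ_2 = -1144/29, σ_3 = 375/29, σ_4 = 0.
On [3, 4], with S_2(x) = a_2 + b_2·(x - 3) + c_2·(x - 3)² + d_2·(x - 3)³: c_2 = σ_2/2 = -572/29, d_2 = (σ_3 - σ_2)/(6h_2) = 1519/174, b_2 = Δ_2 - h_2(2σ_2 + σ_3)/6 = -1/174.

-0.0057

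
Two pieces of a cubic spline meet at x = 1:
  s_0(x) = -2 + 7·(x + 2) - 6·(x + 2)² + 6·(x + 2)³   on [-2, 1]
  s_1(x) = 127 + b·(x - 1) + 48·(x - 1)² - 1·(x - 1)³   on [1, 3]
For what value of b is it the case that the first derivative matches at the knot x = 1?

s_0'(x) = 7 - 12·(x + 2) + 18·(x + 2)², so s_0'(1) = 133. On the right, s_1'(1) = b, so b = 133.

133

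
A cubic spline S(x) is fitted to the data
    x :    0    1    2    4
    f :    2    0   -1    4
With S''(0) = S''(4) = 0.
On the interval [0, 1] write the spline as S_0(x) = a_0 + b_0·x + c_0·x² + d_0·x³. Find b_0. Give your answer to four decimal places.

-2.1087

Put M_i = S'' at the i-th knot. Here h = (1, 1, 2) and Δ = (-2, -1, 5/2), so the interior equations h_(i-1)·M_(i-1) + 2(h_(i-1)+h_i)·M_i + h_i·M_(i+1) = 6(Δ_i − Δ_(i-1)) read
  1·M_0 + 4·M_1 + 1·M_2 = 6(Δ_1 - Δ_0) = 6
  1·M_1 + 6·M_2 + 2·M_3 = 6(Δ_2 - Δ_1) = 21
Natural end conditions: M_0 = M_3 = 0.
Forward elimination and back-substitution give M_0 = 0, M_1 = 15/23, M_2 = 78/23, M_3 = 0.
On [0, 1], with S_0(x) = a_0 + b_0·x + c_0·x² + d_0·x³: c_0 = M_0/2 = 0, d_0 = (M_1 - M_0)/(6h_0) = 5/46, b_0 = Δ_0 - h_0(2M_0 + M_1)/6 = -97/46.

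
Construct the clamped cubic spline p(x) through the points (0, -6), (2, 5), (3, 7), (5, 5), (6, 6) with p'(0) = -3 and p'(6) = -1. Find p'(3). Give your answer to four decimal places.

-0.4516

Let M_i = p''(x_i). Step sizes h_i = 2, 1, 2, 1; slopes of the chords Δ_i = (y_(i+1) - y_i)/h_i = 11/2, 2, -1, 1.
  2·M_0 + 6·M_1 + 1·M_2 = 6(Δ_1 - Δ_0) = -21
  1·M_1 + 6·M_2 + 2·M_3 = 6(Δ_2 - Δ_1) = -18
  2·M_2 + 6·M_3 + 1·M_4 = 6(Δ_3 - Δ_2) = 12
Clamped end conditions give two more equations: 2h_0·M_0 + h_0·M_1 = 6(Δ_0 - p'(0)) = 51 and h_3·M_3 + 2h_3·M_4 = 6(p'(6) - Δ_3) = -12.
Solving: M_0 = 6361/372, M_1 = -809/93, M_2 = -559/186, M_3 = 406/93, M_4 = -761/93.
On [3, 5], p'(x) = b_2 + 2c_2·(x - 3) + 3d_2·(x - 3)² with b_2 = Δ_2 - h_2(2M_2 + M_3)/6 = -14/31, c_2 = M_2/2 = -559/372, d_2 = (M_3 - M_2)/(6h_2) = 457/744. So p'(3) = -14/31.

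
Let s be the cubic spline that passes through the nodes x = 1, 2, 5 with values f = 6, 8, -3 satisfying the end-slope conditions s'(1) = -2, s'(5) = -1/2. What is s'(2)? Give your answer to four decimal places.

Write m_i for s''(x_i). With h_i = 1, 3 and divided differences Δ_i = 2, -11/3, the continuity of s' gives the tridiagonal system
  1·m_0 + 8·m_1 + 3·m_2 = 6(Δ_1 - Δ_0) = -34
Clamped end conditions give two more equations: 2h_0·m_0 + h_0·m_1 = 6(Δ_0 - s'(1)) = 24 and h_1·m_1 + 2h_1·m_2 = 6(s'(5) - Δ_1) = 19.
Forward elimination and back-substitution give m_0 = 133/8, m_1 = -37/4, m_2 = 187/24.
On [2, 5], s'(x) = b_1 + 2c_1·(x - 2) + 3d_1·(x - 2)² with b_1 = Δ_1 - h_1(2m_1 + m_2)/6 = 27/16, c_1 = m_1/2 = -37/8, d_1 = (m_2 - m_1)/(6h_1) = 409/432. So s'(2) = 27/16.

1.6875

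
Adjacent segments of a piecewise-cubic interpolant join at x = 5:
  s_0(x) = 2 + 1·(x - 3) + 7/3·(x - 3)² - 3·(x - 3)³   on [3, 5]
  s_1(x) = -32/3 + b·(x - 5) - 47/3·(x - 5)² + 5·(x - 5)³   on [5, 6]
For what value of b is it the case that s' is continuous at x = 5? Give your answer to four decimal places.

-25.6667

s_0'(x) = 1 + 14/3·(x - 3) - 9·(x - 3)², so s_0'(5) = -77/3. On the right, s_1'(5) = b, so b = -77/3.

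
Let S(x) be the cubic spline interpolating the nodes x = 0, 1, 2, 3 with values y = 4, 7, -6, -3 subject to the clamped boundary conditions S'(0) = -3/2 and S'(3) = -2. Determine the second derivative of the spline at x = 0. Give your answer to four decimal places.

35.4667

Put m_i = S'' at the i-th knot. Here h = (1, 1, 1) and Δ = (3, -13, 3), so the interior equations h_(i-1)·m_(i-1) + 2(h_(i-1)+h_i)·m_i + h_i·m_(i+1) = 6(Δ_i − Δ_(i-1)) read
  1·m_0 + 4·m_1 + 1·m_2 = 6(Δ_1 - Δ_0) = -96
  1·m_1 + 4·m_2 + 1·m_3 = 6(Δ_2 - Δ_1) = 96
Clamped end conditions give two more equations: 2h_0·m_0 + h_0·m_1 = 6(Δ_0 - S'(0)) = 27 and h_2·m_2 + 2h_2·m_3 = 6(S'(3) - Δ_2) = -30.
Hence m_0 = 532/15, m_1 = -659/15, m_2 = 664/15, m_3 = -557/15.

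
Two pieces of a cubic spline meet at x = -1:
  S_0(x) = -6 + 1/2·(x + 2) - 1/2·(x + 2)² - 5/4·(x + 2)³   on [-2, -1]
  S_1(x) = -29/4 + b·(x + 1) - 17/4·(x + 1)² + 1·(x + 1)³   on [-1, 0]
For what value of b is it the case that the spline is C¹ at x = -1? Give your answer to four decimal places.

S_0'(x) = 1/2 - 1·(x + 2) - 15/4·(x + 2)², so S_0'(-1) = -17/4. On the right, S_1'(-1) = b, so b = -17/4.

-4.2500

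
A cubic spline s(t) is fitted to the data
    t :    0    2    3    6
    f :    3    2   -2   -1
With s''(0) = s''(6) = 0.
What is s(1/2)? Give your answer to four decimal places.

3.3949

With σ_i denoting the second derivative at x_i, h_i = 2, 1, 3, and Δ_i = (y_(i+1) − y_i)/h_i = -1/2, -4, 1/3:
  2·σ_0 + 6·σ_1 + 1·σ_2 = 6(Δ_1 - Δ_0) = -21
  1·σ_1 + 8·σ_2 + 3·σ_3 = 6(Δ_2 - Δ_1) = 26
Natural end conditions: σ_0 = σ_3 = 0.
Hence σ_0 = 0, σ_1 = -194/47, σ_2 = 177/47, σ_3 = 0.
On [0, 2], s(t) = 3 + 247/282·t + 0·t² - 97/282·t³.
With t = 1/2: s(1/2) = 2553/752.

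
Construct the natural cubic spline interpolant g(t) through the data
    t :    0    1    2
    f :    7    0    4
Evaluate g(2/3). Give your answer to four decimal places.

Write M_i for g''(x_i). With h_i = 1, 1 and divided differences Δ_i = -7, 4, the continuity of g' gives the tridiagonal system
  1·M_0 + 4·M_1 + 1·M_2 = 6(Δ_1 - Δ_0) = 66
Natural end conditions: M_0 = M_2 = 0.
Hence M_0 = 0, M_1 = 33/2, M_2 = 0.
On [0, 1], g(t) = 7 - 39/4·t + 0·t² + 11/4·t³.
With t = 2/3: g(2/3) = 71/54.

1.3148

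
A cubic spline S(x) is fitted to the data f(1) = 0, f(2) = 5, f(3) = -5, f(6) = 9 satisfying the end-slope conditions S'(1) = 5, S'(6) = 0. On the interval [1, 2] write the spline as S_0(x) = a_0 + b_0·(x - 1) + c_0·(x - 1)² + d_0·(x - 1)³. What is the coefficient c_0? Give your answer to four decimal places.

Put M_i = S'' at the i-th knot. Here h = (1, 1, 3) and Δ = (5, -10, 14/3), so the interior equations h_(i-1)·M_(i-1) + 2(h_(i-1)+h_i)·M_i + h_i·M_(i+1) = 6(Δ_i − Δ_(i-1)) read
  1·M_0 + 4·M_1 + 1·M_2 = 6(Δ_1 - Δ_0) = -90
  1·M_1 + 8·M_2 + 3·M_3 = 6(Δ_2 - Δ_1) = 88
Clamped end conditions give two more equations: 2h_0·M_0 + h_0·M_1 = 6(Δ_0 - S'(1)) = 0 and h_2·M_2 + 2h_2·M_3 = 6(S'(6) - Δ_2) = -28.
Solving: M_0 = 458/29, M_1 = -916/29, M_2 = 596/29, M_3 = -1300/87.
On [1, 2], with S_0(x) = a_0 + b_0·(x - 1) + c_0·(x - 1)² + d_0·(x - 1)³: c_0 = M_0/2 = 229/29, d_0 = (M_1 - M_0)/(6h_0) = -229/29, b_0 = Δ_0 - h_0(2M_0 + M_1)/6 = 5.

7.8966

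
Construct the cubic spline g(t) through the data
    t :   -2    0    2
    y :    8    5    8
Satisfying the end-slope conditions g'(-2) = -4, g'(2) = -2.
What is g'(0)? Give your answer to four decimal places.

Put σ_i = g'' at the i-th knot. Here h = (2, 2) and Δ = (-3/2, 3/2), so the interior equations h_(i-1)·σ_(i-1) + 2(h_(i-1)+h_i)·σ_i + h_i·σ_(i+1) = 6(Δ_i − Δ_(i-1)) read
  2·σ_0 + 8·σ_1 + 2·σ_2 = 6(Δ_1 - Δ_0) = 18
Clamped end conditions give two more equations: 2h_0·σ_0 + h_0·σ_1 = 6(Δ_0 - g'(-2)) = 15 and h_1·σ_1 + 2h_1·σ_2 = 6(g'(2) - Δ_1) = -21.
Hence σ_0 = 2, σ_1 = 7/2, σ_2 = -7.
On [0, 2], g'(t) = b_1 + 2c_1·t + 3d_1·t² with b_1 = Δ_1 - h_1(2σ_1 + σ_2)/6 = 3/2, c_1 = σ_1/2 = 7/4, d_1 = (σ_2 - σ_1)/(6h_1) = -7/8. So g'(0) = 3/2.

1.5000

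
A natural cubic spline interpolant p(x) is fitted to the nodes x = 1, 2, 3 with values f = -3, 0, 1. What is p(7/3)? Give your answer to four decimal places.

Put M_i = p'' at the i-th knot. Here h = (1, 1) and Δ = (3, 1), so the interior equations h_(i-1)·M_(i-1) + 2(h_(i-1)+h_i)·M_i + h_i·M_(i+1) = 6(Δ_i − Δ_(i-1)) read
  1·M_0 + 4·M_1 + 1·M_2 = 6(Δ_1 - Δ_0) = -12
Natural end conditions: M_0 = M_2 = 0.
Forward elimination and back-substitution give M_0 = 0, M_1 = -3, M_2 = 0.
On [2, 3], p(x) = 0 + 2·(x - 2) - 3/2·(x - 2)² + 1/2·(x - 2)³.
With (x - 2) = 1/3: p(7/3) = 14/27.

0.5185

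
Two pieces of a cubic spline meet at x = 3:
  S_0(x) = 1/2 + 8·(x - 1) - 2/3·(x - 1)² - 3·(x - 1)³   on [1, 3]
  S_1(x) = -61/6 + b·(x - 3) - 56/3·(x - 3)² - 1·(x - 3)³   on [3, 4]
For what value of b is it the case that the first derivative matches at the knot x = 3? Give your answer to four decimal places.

S_0'(x) = 8 - 4/3·(x - 1) - 9·(x - 1)², so S_0'(3) = -92/3. On the right, S_1'(3) = b, so b = -92/3.

-30.6667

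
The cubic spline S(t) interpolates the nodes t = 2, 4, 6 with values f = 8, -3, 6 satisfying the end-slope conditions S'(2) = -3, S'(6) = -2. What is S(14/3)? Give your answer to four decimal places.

-0.2222

Let M_i = S''(x_i). Step sizes h_i = 2, 2; slopes of the chords Δ_i = (y_(i+1) - y_i)/h_i = -11/2, 9/2.
  2·M_0 + 8·M_1 + 2·M_2 = 6(Δ_1 - Δ_0) = 60
Clamped end conditions give two more equations: 2h_0·M_0 + h_0·M_1 = 6(Δ_0 - S'(2)) = -15 and h_1·M_1 + 2h_1·M_2 = 6(S'(6) - Δ_1) = -39.
Solving: M_0 = -11, M_1 = 29/2, M_2 = -17.
On [4, 6], S(t) = -3 + 1/2·(t - 4) + 29/4·(t - 4)² - 21/8·(t - 4)³.
With (t - 4) = 2/3: S(14/3) = -2/9.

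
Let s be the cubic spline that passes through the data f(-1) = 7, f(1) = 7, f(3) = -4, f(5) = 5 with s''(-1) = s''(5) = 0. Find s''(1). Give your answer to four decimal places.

-6.4000

Put m_i = s'' at the i-th knot. Here h = (2, 2, 2) and Δ = (0, -11/2, 9/2), so the interior equations h_(i-1)·m_(i-1) + 2(h_(i-1)+h_i)·m_i + h_i·m_(i+1) = 6(Δ_i − Δ_(i-1)) read
  2·m_0 + 8·m_1 + 2·m_2 = 6(Δ_1 - Δ_0) = -33
  2·m_1 + 8·m_2 + 2·m_3 = 6(Δ_2 - Δ_1) = 60
Natural end conditions: m_0 = m_3 = 0.
Hence m_0 = 0, m_1 = -32/5, m_2 = 91/10, m_3 = 0.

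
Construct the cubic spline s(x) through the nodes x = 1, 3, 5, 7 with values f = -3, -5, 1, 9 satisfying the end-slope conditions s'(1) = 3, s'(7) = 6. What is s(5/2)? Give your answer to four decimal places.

-4.3500

Write σ_i for s''(x_i). With h_i = 2, 2, 2 and divided differences Δ_i = -1, 3, 4, the continuity of s' gives the tridiagonal system
  2·σ_0 + 8·σ_1 + 2·σ_2 = 6(Δ_1 - Δ_0) = 24
  2·σ_1 + 8·σ_2 + 2·σ_3 = 6(Δ_2 - Δ_1) = 6
Clamped end conditions give two more equations: 2h_0·σ_0 + h_0·σ_1 = 6(Δ_0 - s'(1)) = -24 and h_2·σ_2 + 2h_2·σ_3 = 6(s'(7) - Δ_2) = 12.
Hence σ_0 = -44/5, σ_1 = 28/5, σ_2 = -8/5, σ_3 = 19/5.
On [1, 3], s(x) = -3 + 3·(x - 1) - 22/5·(x - 1)² + 6/5·(x - 1)³.
With (x - 1) = 3/2: s(5/2) = -87/20.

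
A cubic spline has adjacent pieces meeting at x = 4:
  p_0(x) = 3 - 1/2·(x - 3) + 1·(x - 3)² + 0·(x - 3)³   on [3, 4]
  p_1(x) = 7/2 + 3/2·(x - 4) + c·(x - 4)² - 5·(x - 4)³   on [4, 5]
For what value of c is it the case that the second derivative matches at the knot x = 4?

p_0''(x) = 2 + 0·(x - 3), so p_0''(4) = 2. On the right, p_1''(4) = 2c, so c = 1.

1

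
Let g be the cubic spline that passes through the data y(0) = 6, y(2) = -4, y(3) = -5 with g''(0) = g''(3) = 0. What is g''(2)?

Let m_i = g''(x_i). Step sizes h_i = 2, 1; slopes of the chords Δ_i = (y_(i+1) - y_i)/h_i = -5, -1.
  2·m_0 + 6·m_1 + 1·m_2 = 6(Δ_1 - Δ_0) = 24
Natural end conditions: m_0 = m_2 = 0.
Solving the tridiagonal system: m_0 = 0, m_1 = 4, m_2 = 0.

4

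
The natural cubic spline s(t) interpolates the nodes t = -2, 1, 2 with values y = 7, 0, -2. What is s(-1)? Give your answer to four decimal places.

4.5556

Write M_i for s''(x_i). With h_i = 3, 1 and divided differences Δ_i = -7/3, -2, the continuity of s' gives the tridiagonal system
  3·M_0 + 8·M_1 + 1·M_2 = 6(Δ_1 - Δ_0) = 2
Natural end conditions: M_0 = M_2 = 0.
Solving: M_0 = 0, M_1 = 1/4, M_2 = 0.
On [-2, 1], s(t) = 7 - 59/24·(t + 2) + 0·(t + 2)² + 1/72·(t + 2)³.
With (t + 2) = 1: s(-1) = 41/9.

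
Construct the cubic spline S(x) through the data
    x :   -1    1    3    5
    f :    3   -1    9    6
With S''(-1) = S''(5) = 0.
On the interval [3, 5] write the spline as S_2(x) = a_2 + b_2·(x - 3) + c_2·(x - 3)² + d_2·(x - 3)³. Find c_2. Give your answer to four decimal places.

-3.3000

Write σ_i for S''(x_i). With h_i = 2, 2, 2 and divided differences Δ_i = -2, 5, -3/2, the continuity of S' gives the tridiagonal system
  2·σ_0 + 8·σ_1 + 2·σ_2 = 6(Δ_1 - Δ_0) = 42
  2·σ_1 + 8·σ_2 + 2·σ_3 = 6(Δ_2 - Δ_1) = -39
Natural end conditions: σ_0 = σ_3 = 0.
Solving the tridiagonal system: σ_0 = 0, σ_1 = 69/10, σ_2 = -33/5, σ_3 = 0.
On [3, 5], with S_2(x) = a_2 + b_2·(x - 3) + c_2·(x - 3)² + d_2·(x - 3)³: c_2 = σ_2/2 = -33/10, d_2 = (σ_3 - σ_2)/(6h_2) = 11/20, b_2 = Δ_2 - h_2(2σ_2 + σ_3)/6 = 29/10.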